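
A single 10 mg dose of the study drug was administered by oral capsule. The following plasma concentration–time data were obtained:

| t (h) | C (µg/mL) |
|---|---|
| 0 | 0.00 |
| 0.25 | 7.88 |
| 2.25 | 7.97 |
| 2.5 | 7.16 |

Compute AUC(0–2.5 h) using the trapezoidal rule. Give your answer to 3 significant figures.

Trapezoidal AUC_0→2.5:
  [0→0.25]: (0.00+7.88)/2 × 0.25 = 0.985
  [0.25→2.25]: (7.88+7.97)/2 × 2 = 15.85
  [2.25→2.5]: (7.97+7.16)/2 × 0.25 = 1.89125
  Sum = 18.72625 µg/mL·h

AUC = 18.7 µg/mL·h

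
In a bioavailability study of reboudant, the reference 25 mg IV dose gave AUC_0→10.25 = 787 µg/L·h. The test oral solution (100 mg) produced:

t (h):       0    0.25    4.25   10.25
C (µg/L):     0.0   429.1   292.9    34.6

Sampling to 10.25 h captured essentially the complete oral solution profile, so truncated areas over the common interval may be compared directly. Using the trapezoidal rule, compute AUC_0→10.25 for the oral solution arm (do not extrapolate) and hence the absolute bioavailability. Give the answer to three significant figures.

F = 0.788

Trapezoidal AUC_0→10.25 (oral solution):
  [0→0.25]: (0.0+429.1)/2 × 0.25 = 53.6375
  [0.25→4.25]: (429.1+292.9)/2 × 4 = 1444.0
  [4.25→10.25]: (292.9+34.6)/2 × 6 = 982.5
  Sum = 2480.1375 µg/L·h
F = (AUC_ev/D_ev)/(AUC_iv/D_iv) = (2480.1375/100)/(787/25) = 24.801375/31.48 = 0.7878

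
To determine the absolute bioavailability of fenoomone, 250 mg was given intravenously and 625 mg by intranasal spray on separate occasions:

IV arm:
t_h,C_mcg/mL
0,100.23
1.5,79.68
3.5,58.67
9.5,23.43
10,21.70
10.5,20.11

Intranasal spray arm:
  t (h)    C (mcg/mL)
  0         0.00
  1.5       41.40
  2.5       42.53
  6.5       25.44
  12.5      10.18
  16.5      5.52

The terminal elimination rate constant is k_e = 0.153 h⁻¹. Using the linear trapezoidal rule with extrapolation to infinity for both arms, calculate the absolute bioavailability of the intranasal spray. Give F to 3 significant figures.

F = 0.228

Trapezoidal AUC_0→10.5 (IV):
  [0→1.5]: (100.23+79.68)/2 × 1.5 = 134.9325
  [1.5→3.5]: (79.68+58.67)/2 × 2 = 138.35
  [3.5→9.5]: (58.67+23.43)/2 × 6 = 246.3
  [9.5→10]: (23.43+21.70)/2 × 0.5 = 11.2825
  [10→10.5]: (21.70+20.11)/2 × 0.5 = 10.4525
  Sum = 541.3175 mcg/mL·h
IV tail: 20.11/0.153 = 131.438; AUC_iv,0→∞ = 541.3175 + 131.438 = 672.7555 mcg/mL·h
Trapezoidal AUC_0→16.5 (intranasal spray):
  [0→1.5]: (0.00+41.40)/2 × 1.5 = 31.05
  [1.5→2.5]: (41.40+42.53)/2 × 1 = 41.965
  [2.5→6.5]: (42.53+25.44)/2 × 4 = 135.94
  [6.5→12.5]: (25.44+10.18)/2 × 6 = 106.86
  [12.5→16.5]: (10.18+5.52)/2 × 4 = 31.4
  Sum = 347.215 mcg/mL·h
intranasal spray tail: 5.52/0.153 = 36.078; AUC_ev,0→∞ = 347.215 + 36.078 = 383.293 mcg/mL·h
F = (AUC_ev/D_ev)/(AUC_iv/D_iv) = (383.293/625)/(672.7555/250) = 0.6132688/2.691022 = 0.2279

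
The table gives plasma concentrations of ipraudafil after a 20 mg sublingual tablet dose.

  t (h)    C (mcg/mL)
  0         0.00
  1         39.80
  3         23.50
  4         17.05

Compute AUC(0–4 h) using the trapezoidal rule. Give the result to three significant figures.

Trapezoidal AUC_0→4:
  [0→1]: (0.00+39.80)/2 × 1 = 19.9
  [1→3]: (39.80+23.50)/2 × 2 = 63.3
  [3→4]: (23.50+17.05)/2 × 1 = 20.275
  Sum = 103.475 mcg/mL·h

AUC = 103 mcg/mL·h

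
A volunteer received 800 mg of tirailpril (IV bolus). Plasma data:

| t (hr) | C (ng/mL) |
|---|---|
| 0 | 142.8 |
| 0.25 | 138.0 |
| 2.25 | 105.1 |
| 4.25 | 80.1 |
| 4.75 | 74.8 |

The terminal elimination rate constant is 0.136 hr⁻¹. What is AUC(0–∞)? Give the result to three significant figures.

AUC = 1050 ng/mL·hr

Trapezoidal AUC_0→4.75:
  [0→0.25]: (142.8+138.0)/2 × 0.25 = 35.1
  [0.25→2.25]: (138.0+105.1)/2 × 2 = 243.1
  [2.25→4.25]: (105.1+80.1)/2 × 2 = 185.2
  [4.25→4.75]: (80.1+74.8)/2 × 0.5 = 38.725
  Sum = 502.125 ng/mL·hr
Extrapolated tail: C_last / k_e = 74.8 / 0.136 = 550.000
AUC_0→∞ = 502.125 + 550.000 = 1052.125 ng/mL·hr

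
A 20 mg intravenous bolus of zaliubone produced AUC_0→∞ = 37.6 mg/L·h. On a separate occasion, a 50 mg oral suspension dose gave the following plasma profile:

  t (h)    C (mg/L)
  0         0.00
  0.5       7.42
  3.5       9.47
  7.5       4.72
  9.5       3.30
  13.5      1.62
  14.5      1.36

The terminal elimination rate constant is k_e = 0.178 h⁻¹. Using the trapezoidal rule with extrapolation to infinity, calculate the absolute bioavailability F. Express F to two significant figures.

Trapezoidal AUC_0→14.5 (oral suspension):
  [0→0.5]: (0.00+7.42)/2 × 0.5 = 1.855
  [0.5→3.5]: (7.42+9.47)/2 × 3 = 25.335
  [3.5→7.5]: (9.47+4.72)/2 × 4 = 28.38
  [7.5→9.5]: (4.72+3.30)/2 × 2 = 8.02
  [9.5→13.5]: (3.30+1.62)/2 × 4 = 9.84
  [13.5→14.5]: (1.62+1.36)/2 × 1 = 1.49
  Sum = 74.92 mg/L·h
Tail: C_last/k_e = 1.36/0.178 = 7.640
AUC_0→∞ (oral suspension) = 74.92 + 7.640 = 82.56 mg/L·h
F = (AUC_ev/D_ev)/(AUC_iv/D_iv) = (82.56/50)/(37.6/20) = 1.6512/1.88 = 0.8783

F = 0.88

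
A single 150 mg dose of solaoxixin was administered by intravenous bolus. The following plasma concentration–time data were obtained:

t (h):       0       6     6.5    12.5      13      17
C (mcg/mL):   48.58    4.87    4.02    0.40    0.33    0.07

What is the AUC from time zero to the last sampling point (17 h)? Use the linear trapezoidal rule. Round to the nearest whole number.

AUC = 177 mcg/mL·h

Trapezoidal AUC_0→17:
  [0→6]: (48.58+4.87)/2 × 6 = 160.35
  [6→6.5]: (4.87+4.02)/2 × 0.5 = 2.2225
  [6.5→12.5]: (4.02+0.40)/2 × 6 = 13.26
  [12.5→13]: (0.40+0.33)/2 × 0.5 = 0.1825
  [13→17]: (0.33+0.07)/2 × 4 = 0.8
  Sum = 176.815 mcg/mL·h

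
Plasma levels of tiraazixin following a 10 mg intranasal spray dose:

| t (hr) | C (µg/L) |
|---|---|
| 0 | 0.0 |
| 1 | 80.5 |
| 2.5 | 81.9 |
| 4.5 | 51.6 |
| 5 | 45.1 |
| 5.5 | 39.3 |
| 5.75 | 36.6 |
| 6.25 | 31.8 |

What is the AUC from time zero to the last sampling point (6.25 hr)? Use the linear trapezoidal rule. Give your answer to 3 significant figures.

Trapezoidal AUC_0→6.25:
  [0→1]: (0.0+80.5)/2 × 1 = 40.25
  [1→2.5]: (80.5+81.9)/2 × 1.5 = 121.8
  [2.5→4.5]: (81.9+51.6)/2 × 2 = 133.5
  [4.5→5]: (51.6+45.1)/2 × 0.5 = 24.175
  [5→5.5]: (45.1+39.3)/2 × 0.5 = 21.1
  [5.5→5.75]: (39.3+36.6)/2 × 0.25 = 9.4875
  [5.75→6.25]: (36.6+31.8)/2 × 0.5 = 17.1
  Sum = 367.4125 µg/L·hr

AUC = 367 µg/L·hr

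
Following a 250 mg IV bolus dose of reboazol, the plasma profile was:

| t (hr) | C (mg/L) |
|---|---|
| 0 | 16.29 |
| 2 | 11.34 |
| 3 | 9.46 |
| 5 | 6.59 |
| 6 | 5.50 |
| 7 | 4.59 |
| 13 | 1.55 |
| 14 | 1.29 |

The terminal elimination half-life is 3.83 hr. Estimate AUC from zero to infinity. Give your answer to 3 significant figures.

AUC = 92.1 mg/L·hr

Trapezoidal AUC_0→14:
  [0→2]: (16.29+11.34)/2 × 2 = 27.63
  [2→3]: (11.34+9.46)/2 × 1 = 10.4
  [3→5]: (9.46+6.59)/2 × 2 = 16.05
  [5→6]: (6.59+5.50)/2 × 1 = 6.045
  [6→7]: (5.50+4.59)/2 × 1 = 5.045
  [7→13]: (4.59+1.55)/2 × 6 = 18.42
  [13→14]: (1.55+1.29)/2 × 1 = 1.42
  Sum = 85.01 mg/L·hr
k_e = ln2 / t½ = 0.693147 / 3.83 = 0.1810 hr^-1
Extrapolated tail: C_last / k_e = 1.29 / 0.181 = 7.127
AUC_0→∞ = 85.01 + 7.127 = 92.137 mg/L·hr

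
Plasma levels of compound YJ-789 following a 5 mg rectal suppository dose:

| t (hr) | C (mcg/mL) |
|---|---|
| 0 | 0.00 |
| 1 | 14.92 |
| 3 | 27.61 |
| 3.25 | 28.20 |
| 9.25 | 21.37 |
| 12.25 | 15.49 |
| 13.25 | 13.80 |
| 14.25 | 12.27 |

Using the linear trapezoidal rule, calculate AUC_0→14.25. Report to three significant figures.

AUC = 289 mcg/mL·hr

Trapezoidal AUC_0→14.25:
  [0→1]: (0.00+14.92)/2 × 1 = 7.46
  [1→3]: (14.92+27.61)/2 × 2 = 42.53
  [3→3.25]: (27.61+28.20)/2 × 0.25 = 6.97625
  [3.25→9.25]: (28.20+21.37)/2 × 6 = 148.71
  [9.25→12.25]: (21.37+15.49)/2 × 3 = 55.29
  [12.25→13.25]: (15.49+13.80)/2 × 1 = 14.645
  [13.25→14.25]: (13.80+12.27)/2 × 1 = 13.035
  Sum = 288.64625 mcg/mL·hr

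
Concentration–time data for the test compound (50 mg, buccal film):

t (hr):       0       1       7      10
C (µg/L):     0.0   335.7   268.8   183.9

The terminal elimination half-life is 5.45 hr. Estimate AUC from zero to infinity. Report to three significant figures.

Trapezoidal AUC_0→10:
  [0→1]: (0.0+335.7)/2 × 1 = 167.85
  [1→7]: (335.7+268.8)/2 × 6 = 1813.5
  [7→10]: (268.8+183.9)/2 × 3 = 679.05
  Sum = 2660.4 µg/L·hr
k_e = ln2 / t½ = 0.693147 / 5.45 = 0.1272 hr^-1
Extrapolated tail: C_last / k_e = 183.9 / 0.1272 = 1445.755
AUC_0→∞ = 2660.4 + 1445.755 = 4106.155 µg/L·hr

AUC = 4110 µg/L·hr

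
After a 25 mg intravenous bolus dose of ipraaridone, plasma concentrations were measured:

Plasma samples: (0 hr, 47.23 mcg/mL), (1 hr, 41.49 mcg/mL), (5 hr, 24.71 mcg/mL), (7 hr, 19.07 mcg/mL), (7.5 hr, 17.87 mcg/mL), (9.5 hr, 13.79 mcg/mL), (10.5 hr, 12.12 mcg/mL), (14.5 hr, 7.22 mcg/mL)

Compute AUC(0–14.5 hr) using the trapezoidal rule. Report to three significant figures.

Trapezoidal AUC_0→14.5:
  [0→1]: (47.23+41.49)/2 × 1 = 44.36
  [1→5]: (41.49+24.71)/2 × 4 = 132.4
  [5→7]: (24.71+19.07)/2 × 2 = 43.78
  [7→7.5]: (19.07+17.87)/2 × 0.5 = 9.235
  [7.5→9.5]: (17.87+13.79)/2 × 2 = 31.66
  [9.5→10.5]: (13.79+12.12)/2 × 1 = 12.955
  [10.5→14.5]: (12.12+7.22)/2 × 4 = 38.68
  Sum = 313.07 mcg/mL·hr

AUC = 313 mcg/mL·hr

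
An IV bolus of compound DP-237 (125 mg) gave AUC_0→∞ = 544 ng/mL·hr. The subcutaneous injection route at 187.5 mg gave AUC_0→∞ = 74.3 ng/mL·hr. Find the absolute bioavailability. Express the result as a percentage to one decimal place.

F = 9.1%

F = (AUC_ev / D_ev) / (AUC_iv / D_iv)
  = (74.3/187.5) / (544/125)
  = 0.396267 / 4.352 = 0.0911
  = 9.11%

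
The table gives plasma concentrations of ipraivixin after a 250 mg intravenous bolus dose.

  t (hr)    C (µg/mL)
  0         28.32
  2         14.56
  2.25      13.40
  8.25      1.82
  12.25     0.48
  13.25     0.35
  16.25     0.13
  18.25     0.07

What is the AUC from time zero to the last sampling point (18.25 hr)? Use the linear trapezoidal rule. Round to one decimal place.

AUC = 98.0 µg/mL·hr

Trapezoidal AUC_0→18.25:
  [0→2]: (28.32+14.56)/2 × 2 = 42.88
  [2→2.25]: (14.56+13.40)/2 × 0.25 = 3.495
  [2.25→8.25]: (13.40+1.82)/2 × 6 = 45.66
  [8.25→12.25]: (1.82+0.48)/2 × 4 = 4.6
  [12.25→13.25]: (0.48+0.35)/2 × 1 = 0.415
  [13.25→16.25]: (0.35+0.13)/2 × 3 = 0.72
  [16.25→18.25]: (0.13+0.07)/2 × 2 = 0.2
  Sum = 97.97 µg/mL·hr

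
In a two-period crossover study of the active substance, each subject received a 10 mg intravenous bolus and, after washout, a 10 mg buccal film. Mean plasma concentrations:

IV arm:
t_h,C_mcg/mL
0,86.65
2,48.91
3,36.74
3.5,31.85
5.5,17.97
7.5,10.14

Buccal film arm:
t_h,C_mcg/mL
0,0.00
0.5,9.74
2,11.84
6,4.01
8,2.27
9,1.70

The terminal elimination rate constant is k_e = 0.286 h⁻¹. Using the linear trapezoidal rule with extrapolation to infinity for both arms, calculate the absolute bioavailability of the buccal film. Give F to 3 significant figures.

Trapezoidal AUC_0→7.5 (IV):
  [0→2]: (86.65+48.91)/2 × 2 = 135.56
  [2→3]: (48.91+36.74)/2 × 1 = 42.825
  [3→3.5]: (36.74+31.85)/2 × 0.5 = 17.1475
  [3.5→5.5]: (31.85+17.97)/2 × 2 = 49.82
  [5.5→7.5]: (17.97+10.14)/2 × 2 = 28.11
  Sum = 273.4625 mcg/mL·h
IV tail: 10.14/0.286 = 35.455; AUC_iv,0→∞ = 273.4625 + 35.455 = 308.9175 mcg/mL·h
Trapezoidal AUC_0→9 (buccal film):
  [0→0.5]: (0.00+9.74)/2 × 0.5 = 2.435
  [0.5→2]: (9.74+11.84)/2 × 1.5 = 16.185
  [2→6]: (11.84+4.01)/2 × 4 = 31.7
  [6→8]: (4.01+2.27)/2 × 2 = 6.28
  [8→9]: (2.27+1.70)/2 × 1 = 1.985
  Sum = 58.585 mcg/mL·h
buccal film tail: 1.70/0.286 = 5.944; AUC_ev,0→∞ = 58.585 + 5.944 = 64.529 mcg/mL·h
F = (AUC_ev/D_ev)/(AUC_iv/D_iv) = (64.529/10)/(308.9175/10) = 6.4529/30.89175 = 0.2089

F = 0.209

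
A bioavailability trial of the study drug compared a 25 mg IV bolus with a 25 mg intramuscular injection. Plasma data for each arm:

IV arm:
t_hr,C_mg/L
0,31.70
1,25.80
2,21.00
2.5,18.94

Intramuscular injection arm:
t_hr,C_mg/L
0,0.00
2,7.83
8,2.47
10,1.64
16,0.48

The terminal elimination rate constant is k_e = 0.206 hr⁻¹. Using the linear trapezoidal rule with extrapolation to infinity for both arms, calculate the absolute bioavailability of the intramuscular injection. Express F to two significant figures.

Trapezoidal AUC_0→2.5 (IV):
  [0→1]: (31.70+25.80)/2 × 1 = 28.75
  [1→2]: (25.80+21.00)/2 × 1 = 23.4
  [2→2.5]: (21.00+18.94)/2 × 0.5 = 9.985
  Sum = 62.135 mg/L·hr
IV tail: 18.94/0.206 = 91.942; AUC_iv,0→∞ = 62.135 + 91.942 = 154.077 mg/L·hr
Trapezoidal AUC_0→16 (intramuscular injection):
  [0→2]: (0.00+7.83)/2 × 2 = 7.83
  [2→8]: (7.83+2.47)/2 × 6 = 30.9
  [8→10]: (2.47+1.64)/2 × 2 = 4.11
  [10→16]: (1.64+0.48)/2 × 6 = 6.36
  Sum = 49.2 mg/L·hr
intramuscular injection tail: 0.48/0.206 = 2.330; AUC_ev,0→∞ = 49.2 + 2.330 = 51.53 mg/L·hr
F = (AUC_ev/D_ev)/(AUC_iv/D_iv) = (51.53/25)/(154.077/25) = 2.0612/6.16308 = 0.3344

F = 0.33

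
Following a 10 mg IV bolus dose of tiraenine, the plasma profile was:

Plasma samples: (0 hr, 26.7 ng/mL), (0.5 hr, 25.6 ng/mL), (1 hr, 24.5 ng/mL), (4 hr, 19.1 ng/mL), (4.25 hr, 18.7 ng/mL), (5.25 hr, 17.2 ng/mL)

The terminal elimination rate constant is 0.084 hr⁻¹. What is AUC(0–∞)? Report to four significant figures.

AUC = 318.4 ng/mL·hr

Trapezoidal AUC_0→5.25:
  [0→0.5]: (26.7+25.6)/2 × 0.5 = 13.075
  [0.5→1]: (25.6+24.5)/2 × 0.5 = 12.525
  [1→4]: (24.5+19.1)/2 × 3 = 65.4
  [4→4.25]: (19.1+18.7)/2 × 0.25 = 4.725
  [4.25→5.25]: (18.7+17.2)/2 × 1 = 17.95
  Sum = 113.675 ng/mL·hr
Extrapolated tail: C_last / k_e = 17.2 / 0.084 = 204.762
AUC_0→∞ = 113.675 + 204.762 = 318.437 ng/mL·hr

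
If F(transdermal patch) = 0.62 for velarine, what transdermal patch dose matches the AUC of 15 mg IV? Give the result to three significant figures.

D_transdermal = 24.2 mg

For equal systemic exposure: F × D_ev = D_iv
D_ev = D_iv / F = 15 / 0.62 = 24.1935 mg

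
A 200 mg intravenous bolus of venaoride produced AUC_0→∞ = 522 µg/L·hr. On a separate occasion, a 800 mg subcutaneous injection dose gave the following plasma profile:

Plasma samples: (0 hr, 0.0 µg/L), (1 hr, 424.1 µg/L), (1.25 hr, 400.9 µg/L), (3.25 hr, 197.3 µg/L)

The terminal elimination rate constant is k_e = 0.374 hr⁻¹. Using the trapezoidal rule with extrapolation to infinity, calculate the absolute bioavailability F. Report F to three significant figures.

F = 0.690

Trapezoidal AUC_0→3.25 (subcutaneous injection):
  [0→1]: (0.0+424.1)/2 × 1 = 212.05
  [1→1.25]: (424.1+400.9)/2 × 0.25 = 103.125
  [1.25→3.25]: (400.9+197.3)/2 × 2 = 598.2
  Sum = 913.375 µg/L·hr
Tail: C_last/k_e = 197.3/0.374 = 527.540
AUC_0→∞ (subcutaneous injection) = 913.375 + 527.540 = 1440.915 µg/L·hr
F = (AUC_ev/D_ev)/(AUC_iv/D_iv) = (1440.915/800)/(522/200) = 1.80114/2.61 = 0.6901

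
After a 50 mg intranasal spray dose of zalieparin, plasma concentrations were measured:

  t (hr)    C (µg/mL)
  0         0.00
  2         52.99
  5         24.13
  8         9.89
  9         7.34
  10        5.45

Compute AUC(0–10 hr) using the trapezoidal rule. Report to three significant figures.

Trapezoidal AUC_0→10:
  [0→2]: (0.00+52.99)/2 × 2 = 52.99
  [2→5]: (52.99+24.13)/2 × 3 = 115.68
  [5→8]: (24.13+9.89)/2 × 3 = 51.03
  [8→9]: (9.89+7.34)/2 × 1 = 8.615
  [9→10]: (7.34+5.45)/2 × 1 = 6.395
  Sum = 234.71 µg/mL·hr

AUC = 235 µg/mL·hr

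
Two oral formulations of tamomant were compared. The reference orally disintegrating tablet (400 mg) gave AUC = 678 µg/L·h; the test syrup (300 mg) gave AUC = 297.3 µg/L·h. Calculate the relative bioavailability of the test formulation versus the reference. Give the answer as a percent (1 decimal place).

F_rel = 58.5%

F_rel = (AUC_test/D_test) / (AUC_ref/D_ref)
      = (297.3/300) / (678/400)
      = 0.991 / 1.695 = 0.5847 = 58.47%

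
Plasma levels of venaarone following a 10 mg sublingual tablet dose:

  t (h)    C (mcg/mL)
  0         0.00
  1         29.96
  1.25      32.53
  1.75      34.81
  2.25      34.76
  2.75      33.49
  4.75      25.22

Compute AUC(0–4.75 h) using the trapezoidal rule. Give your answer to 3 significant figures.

AUC = 133 mcg/mL·h

Trapezoidal AUC_0→4.75:
  [0→1]: (0.00+29.96)/2 × 1 = 14.98
  [1→1.25]: (29.96+32.53)/2 × 0.25 = 7.81125
  [1.25→1.75]: (32.53+34.81)/2 × 0.5 = 16.835
  [1.75→2.25]: (34.81+34.76)/2 × 0.5 = 17.3925
  [2.25→2.75]: (34.76+33.49)/2 × 0.5 = 17.0625
  [2.75→4.75]: (33.49+25.22)/2 × 2 = 58.71
  Sum = 132.79125 mcg/mL·h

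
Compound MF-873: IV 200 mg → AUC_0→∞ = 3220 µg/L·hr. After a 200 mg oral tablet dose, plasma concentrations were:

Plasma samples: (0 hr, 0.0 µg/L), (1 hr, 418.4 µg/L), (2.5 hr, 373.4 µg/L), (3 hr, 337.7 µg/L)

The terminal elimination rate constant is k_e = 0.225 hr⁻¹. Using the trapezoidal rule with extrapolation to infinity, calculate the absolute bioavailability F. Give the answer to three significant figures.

Trapezoidal AUC_0→3 (oral tablet):
  [0→1]: (0.0+418.4)/2 × 1 = 209.2
  [1→2.5]: (418.4+373.4)/2 × 1.5 = 593.85
  [2.5→3]: (373.4+337.7)/2 × 0.5 = 177.775
  Sum = 980.825 µg/L·hr
Tail: C_last/k_e = 337.7/0.225 = 1500.889
AUC_0→∞ (oral tablet) = 980.825 + 1500.889 = 2481.714 µg/L·hr
F = (AUC_ev/D_ev)/(AUC_iv/D_iv) = (2481.714/200)/(3220/200) = 12.40857/16.1 = 0.7707

F = 0.771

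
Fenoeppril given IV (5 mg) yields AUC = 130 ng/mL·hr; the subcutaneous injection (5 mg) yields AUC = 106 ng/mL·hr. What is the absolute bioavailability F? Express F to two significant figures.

F = (AUC_ev / D_ev) / (AUC_iv / D_iv)
  = (106/5) / (130/5)
  = 21.2 / 26 = 0.8154

F = 0.82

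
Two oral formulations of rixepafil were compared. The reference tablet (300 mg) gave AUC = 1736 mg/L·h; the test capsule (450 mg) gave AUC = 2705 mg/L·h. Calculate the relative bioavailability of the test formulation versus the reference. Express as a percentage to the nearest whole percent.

F_rel = (AUC_test/D_test) / (AUC_ref/D_ref)
      = (2705/450) / (1736/300)
      = 6.01111 / 5.78667 = 1.0388 = 103.88%

F_rel = 104%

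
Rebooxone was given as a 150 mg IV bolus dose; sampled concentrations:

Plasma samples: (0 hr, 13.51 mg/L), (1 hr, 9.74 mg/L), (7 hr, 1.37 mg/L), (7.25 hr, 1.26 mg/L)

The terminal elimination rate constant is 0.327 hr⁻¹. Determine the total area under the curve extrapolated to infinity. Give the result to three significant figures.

AUC = 49.1 mg/L·hr

Trapezoidal AUC_0→7.25:
  [0→1]: (13.51+9.74)/2 × 1 = 11.625
  [1→7]: (9.74+1.37)/2 × 6 = 33.33
  [7→7.25]: (1.37+1.26)/2 × 0.25 = 0.32875
  Sum = 45.28375 mg/L·hr
Extrapolated tail: C_last / k_e = 1.26 / 0.327 = 3.853
AUC_0→∞ = 45.28375 + 3.853 = 49.13675 mg/L·hr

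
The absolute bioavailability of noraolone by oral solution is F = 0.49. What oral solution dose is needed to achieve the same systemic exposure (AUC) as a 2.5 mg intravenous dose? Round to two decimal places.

For equal systemic exposure: F × D_ev = D_iv
D_ev = D_iv / F = 2.5 / 0.49 = 5.10204 mg

D_oral = 5.10 mg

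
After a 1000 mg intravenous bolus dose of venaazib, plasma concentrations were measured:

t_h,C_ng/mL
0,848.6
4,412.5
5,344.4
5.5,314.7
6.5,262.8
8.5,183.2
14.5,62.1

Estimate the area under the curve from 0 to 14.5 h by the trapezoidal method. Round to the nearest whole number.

Trapezoidal AUC_0→14.5:
  [0→4]: (848.6+412.5)/2 × 4 = 2522.2
  [4→5]: (412.5+344.4)/2 × 1 = 378.45
  [5→5.5]: (344.4+314.7)/2 × 0.5 = 164.775
  [5.5→6.5]: (314.7+262.8)/2 × 1 = 288.75
  [6.5→8.5]: (262.8+183.2)/2 × 2 = 446.0
  [8.5→14.5]: (183.2+62.1)/2 × 6 = 735.9
  Sum = 4536.075 ng/mL·h

AUC = 4536 ng/mL·h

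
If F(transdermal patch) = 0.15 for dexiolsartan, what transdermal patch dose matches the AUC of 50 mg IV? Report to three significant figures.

D_transdermal = 333 mg

For equal systemic exposure: F × D_ev = D_iv
D_ev = D_iv / F = 50 / 0.15 = 333.333 mg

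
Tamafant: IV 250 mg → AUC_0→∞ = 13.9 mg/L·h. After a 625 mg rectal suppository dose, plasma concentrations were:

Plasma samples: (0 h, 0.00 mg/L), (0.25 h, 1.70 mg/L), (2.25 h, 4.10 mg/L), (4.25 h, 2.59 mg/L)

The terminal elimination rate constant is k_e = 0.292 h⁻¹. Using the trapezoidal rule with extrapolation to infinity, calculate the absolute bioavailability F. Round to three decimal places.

F = 0.621

Trapezoidal AUC_0→4.25 (rectal suppository):
  [0→0.25]: (0.00+1.70)/2 × 0.25 = 0.2125
  [0.25→2.25]: (1.70+4.10)/2 × 2 = 5.8
  [2.25→4.25]: (4.10+2.59)/2 × 2 = 6.69
  Sum = 12.7025 mg/L·h
Tail: C_last/k_e = 2.59/0.292 = 8.870
AUC_0→∞ (rectal suppository) = 12.7025 + 8.870 = 21.5725 mg/L·h
F = (AUC_ev/D_ev)/(AUC_iv/D_iv) = (21.5725/625)/(13.9/250) = 0.034516/0.0556 = 0.6208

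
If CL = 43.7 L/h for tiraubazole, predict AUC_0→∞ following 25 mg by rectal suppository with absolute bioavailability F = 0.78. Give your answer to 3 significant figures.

AUC_0→∞ = F × Dose / CL
        = 0.78 × 25 / 43.7 = 0.446224 mg/L·h

AUC = 0.446 mg/L·h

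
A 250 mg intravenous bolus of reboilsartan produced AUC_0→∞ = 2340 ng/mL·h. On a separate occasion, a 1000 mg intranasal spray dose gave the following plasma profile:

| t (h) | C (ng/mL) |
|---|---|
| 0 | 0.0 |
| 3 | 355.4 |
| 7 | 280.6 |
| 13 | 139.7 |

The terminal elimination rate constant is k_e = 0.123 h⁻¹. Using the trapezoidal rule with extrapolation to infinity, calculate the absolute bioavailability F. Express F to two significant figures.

F = 0.45

Trapezoidal AUC_0→13 (intranasal spray):
  [0→3]: (0.0+355.4)/2 × 3 = 533.1
  [3→7]: (355.4+280.6)/2 × 4 = 1272.0
  [7→13]: (280.6+139.7)/2 × 6 = 1260.9
  Sum = 3066.0 ng/mL·h
Tail: C_last/k_e = 139.7/0.123 = 1135.772
AUC_0→∞ (intranasal spray) = 3066.0 + 1135.772 = 4201.772 ng/mL·h
F = (AUC_ev/D_ev)/(AUC_iv/D_iv) = (4201.772/1000)/(2340/250) = 4.201772/9.36 = 0.4489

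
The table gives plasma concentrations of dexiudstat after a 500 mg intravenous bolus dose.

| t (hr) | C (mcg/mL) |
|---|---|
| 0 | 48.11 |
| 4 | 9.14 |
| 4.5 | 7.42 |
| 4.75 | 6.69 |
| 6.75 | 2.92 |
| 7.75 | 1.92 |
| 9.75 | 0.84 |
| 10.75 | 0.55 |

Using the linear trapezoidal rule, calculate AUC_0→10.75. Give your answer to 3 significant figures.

Trapezoidal AUC_0→10.75:
  [0→4]: (48.11+9.14)/2 × 4 = 114.5
  [4→4.5]: (9.14+7.42)/2 × 0.5 = 4.14
  [4.5→4.75]: (7.42+6.69)/2 × 0.25 = 1.76375
  [4.75→6.75]: (6.69+2.92)/2 × 2 = 9.61
  [6.75→7.75]: (2.92+1.92)/2 × 1 = 2.42
  [7.75→9.75]: (1.92+0.84)/2 × 2 = 2.76
  [9.75→10.75]: (0.84+0.55)/2 × 1 = 0.695
  Sum = 135.88875 mcg/mL·hr

AUC = 136 mcg/mL·hr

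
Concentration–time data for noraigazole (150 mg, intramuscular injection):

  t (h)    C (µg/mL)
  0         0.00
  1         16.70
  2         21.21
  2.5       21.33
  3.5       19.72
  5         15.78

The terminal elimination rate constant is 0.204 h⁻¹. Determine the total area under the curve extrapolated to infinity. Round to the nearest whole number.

AUC = 162 µg/mL·h

Trapezoidal AUC_0→5:
  [0→1]: (0.00+16.70)/2 × 1 = 8.35
  [1→2]: (16.70+21.21)/2 × 1 = 18.955
  [2→2.5]: (21.21+21.33)/2 × 0.5 = 10.635
  [2.5→3.5]: (21.33+19.72)/2 × 1 = 20.525
  [3.5→5]: (19.72+15.78)/2 × 1.5 = 26.625
  Sum = 85.09 µg/mL·h
Extrapolated tail: C_last / k_e = 15.78 / 0.204 = 77.353
AUC_0→∞ = 85.09 + 77.353 = 162.443 µg/mL·h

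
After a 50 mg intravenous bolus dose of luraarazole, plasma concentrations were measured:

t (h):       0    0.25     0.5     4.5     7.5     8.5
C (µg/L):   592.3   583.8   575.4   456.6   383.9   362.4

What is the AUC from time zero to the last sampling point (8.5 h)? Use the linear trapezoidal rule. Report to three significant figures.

Trapezoidal AUC_0→8.5:
  [0→0.25]: (592.3+583.8)/2 × 0.25 = 147.0125
  [0.25→0.5]: (583.8+575.4)/2 × 0.25 = 144.9
  [0.5→4.5]: (575.4+456.6)/2 × 4 = 2064.0
  [4.5→7.5]: (456.6+383.9)/2 × 3 = 1260.75
  [7.5→8.5]: (383.9+362.4)/2 × 1 = 373.15
  Sum = 3989.8125 µg/L·h

AUC = 3990 µg/L·h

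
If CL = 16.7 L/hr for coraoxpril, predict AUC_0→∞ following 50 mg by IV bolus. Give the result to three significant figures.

AUC_0→∞ = Dose_iv / CL
        = 50 / 16.7 = 2.99401 mg/L·hr

AUC = 2.99 mg/L·hr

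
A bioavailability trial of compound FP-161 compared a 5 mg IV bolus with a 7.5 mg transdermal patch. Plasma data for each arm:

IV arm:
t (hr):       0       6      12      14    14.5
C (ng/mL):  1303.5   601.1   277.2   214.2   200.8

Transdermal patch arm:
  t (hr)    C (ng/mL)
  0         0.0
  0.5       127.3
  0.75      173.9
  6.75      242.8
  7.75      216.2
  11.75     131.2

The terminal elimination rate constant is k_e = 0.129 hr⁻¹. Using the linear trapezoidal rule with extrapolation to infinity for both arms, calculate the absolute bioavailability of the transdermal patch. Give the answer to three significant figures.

F = 0.207

Trapezoidal AUC_0→14.5 (IV):
  [0→6]: (1303.5+601.1)/2 × 6 = 5713.8
  [6→12]: (601.1+277.2)/2 × 6 = 2634.9
  [12→14]: (277.2+214.2)/2 × 2 = 491.4
  [14→14.5]: (214.2+200.8)/2 × 0.5 = 103.75
  Sum = 8943.85 ng/mL·hr
IV tail: 200.8/0.129 = 1556.589; AUC_iv,0→∞ = 8943.85 + 1556.589 = 10500.439 ng/mL·hr
Trapezoidal AUC_0→11.75 (transdermal patch):
  [0→0.5]: (0.0+127.3)/2 × 0.5 = 31.825
  [0.5→0.75]: (127.3+173.9)/2 × 0.25 = 37.65
  [0.75→6.75]: (173.9+242.8)/2 × 6 = 1250.1
  [6.75→7.75]: (242.8+216.2)/2 × 1 = 229.5
  [7.75→11.75]: (216.2+131.2)/2 × 4 = 694.8
  Sum = 2243.875 ng/mL·hr
transdermal patch tail: 131.2/0.129 = 1017.054; AUC_ev,0→∞ = 2243.875 + 1017.054 = 3260.929 ng/mL·hr
F = (AUC_ev/D_ev)/(AUC_iv/D_iv) = (3260.929/7.5)/(10500.439/5) = 434.791/2100.0878 = 0.2070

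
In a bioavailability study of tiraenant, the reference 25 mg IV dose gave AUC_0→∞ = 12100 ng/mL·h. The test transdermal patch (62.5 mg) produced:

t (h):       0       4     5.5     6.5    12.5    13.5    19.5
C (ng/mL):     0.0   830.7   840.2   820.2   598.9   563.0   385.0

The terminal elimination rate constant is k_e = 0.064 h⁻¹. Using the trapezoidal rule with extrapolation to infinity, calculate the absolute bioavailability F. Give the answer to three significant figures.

Trapezoidal AUC_0→19.5 (transdermal patch):
  [0→4]: (0.0+830.7)/2 × 4 = 1661.4
  [4→5.5]: (830.7+840.2)/2 × 1.5 = 1253.175
  [5.5→6.5]: (840.2+820.2)/2 × 1 = 830.2
  [6.5→12.5]: (820.2+598.9)/2 × 6 = 4257.3
  [12.5→13.5]: (598.9+563.0)/2 × 1 = 580.95
  [13.5→19.5]: (563.0+385.0)/2 × 6 = 2844.0
  Sum = 11427.025 ng/mL·h
Tail: C_last/k_e = 385.0/0.064 = 6015.625
AUC_0→∞ (transdermal patch) = 11427.025 + 6015.625 = 17442.65 ng/mL·h
F = (AUC_ev/D_ev)/(AUC_iv/D_iv) = (17442.65/62.5)/(12100/25) = 279.0824/484 = 0.5766

F = 0.577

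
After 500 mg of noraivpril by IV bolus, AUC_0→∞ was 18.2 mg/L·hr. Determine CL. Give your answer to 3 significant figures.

CL = 27.5 L/hr

CL = Dose_iv / AUC_0→∞
   = 500 / 18.2 = 27.4725 L/hr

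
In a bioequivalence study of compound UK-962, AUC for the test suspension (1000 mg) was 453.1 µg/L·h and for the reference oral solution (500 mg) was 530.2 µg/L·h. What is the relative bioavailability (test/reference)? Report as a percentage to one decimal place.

F_rel = 42.7%

F_rel = (AUC_test/D_test) / (AUC_ref/D_ref)
      = (453.1/1000) / (530.2/500)
      = 0.4531 / 1.0604 = 0.4273 = 42.73%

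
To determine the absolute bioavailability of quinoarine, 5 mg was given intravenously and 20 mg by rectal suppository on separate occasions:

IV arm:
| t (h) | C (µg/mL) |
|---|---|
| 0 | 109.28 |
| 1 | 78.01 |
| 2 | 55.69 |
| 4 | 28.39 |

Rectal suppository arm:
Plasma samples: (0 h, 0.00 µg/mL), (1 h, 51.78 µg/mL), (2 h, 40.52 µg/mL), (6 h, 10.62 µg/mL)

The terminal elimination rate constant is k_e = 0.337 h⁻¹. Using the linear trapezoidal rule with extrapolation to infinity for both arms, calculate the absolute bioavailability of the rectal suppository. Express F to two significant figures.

F = 0.16

Trapezoidal AUC_0→4 (IV):
  [0→1]: (109.28+78.01)/2 × 1 = 93.645
  [1→2]: (78.01+55.69)/2 × 1 = 66.85
  [2→4]: (55.69+28.39)/2 × 2 = 84.08
  Sum = 244.575 µg/mL·h
IV tail: 28.39/0.337 = 84.243; AUC_iv,0→∞ = 244.575 + 84.243 = 328.818 µg/mL·h
Trapezoidal AUC_0→6 (rectal suppository):
  [0→1]: (0.00+51.78)/2 × 1 = 25.89
  [1→2]: (51.78+40.52)/2 × 1 = 46.15
  [2→6]: (40.52+10.62)/2 × 4 = 102.28
  Sum = 174.32 µg/mL·h
rectal suppository tail: 10.62/0.337 = 31.513; AUC_ev,0→∞ = 174.32 + 31.513 = 205.833 µg/mL·h
F = (AUC_ev/D_ev)/(AUC_iv/D_iv) = (205.833/20)/(328.818/5) = 10.29165/65.7636 = 0.1565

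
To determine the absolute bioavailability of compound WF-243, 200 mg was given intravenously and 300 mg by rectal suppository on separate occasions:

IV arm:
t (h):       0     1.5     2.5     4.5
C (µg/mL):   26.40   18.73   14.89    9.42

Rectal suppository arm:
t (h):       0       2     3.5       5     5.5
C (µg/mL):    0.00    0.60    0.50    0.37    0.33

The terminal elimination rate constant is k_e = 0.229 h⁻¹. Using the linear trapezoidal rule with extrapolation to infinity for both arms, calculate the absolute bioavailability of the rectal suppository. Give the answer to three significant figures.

Trapezoidal AUC_0→4.5 (IV):
  [0→1.5]: (26.40+18.73)/2 × 1.5 = 33.8475
  [1.5→2.5]: (18.73+14.89)/2 × 1 = 16.81
  [2.5→4.5]: (14.89+9.42)/2 × 2 = 24.31
  Sum = 74.9675 µg/mL·h
IV tail: 9.42/0.229 = 41.135; AUC_iv,0→∞ = 74.9675 + 41.135 = 116.1025 µg/mL·h
Trapezoidal AUC_0→5.5 (rectal suppository):
  [0→2]: (0.00+0.60)/2 × 2 = 0.6
  [2→3.5]: (0.60+0.50)/2 × 1.5 = 0.825
  [3.5→5]: (0.50+0.37)/2 × 1.5 = 0.6525
  [5→5.5]: (0.37+0.33)/2 × 0.5 = 0.175
  Sum = 2.2525 µg/mL·h
rectal suppository tail: 0.33/0.229 = 1.441; AUC_ev,0→∞ = 2.2525 + 1.441 = 3.6935 µg/mL·h
F = (AUC_ev/D_ev)/(AUC_iv/D_iv) = (3.6935/300)/(116.1025/200) = 0.0123117/0.5805125 = 0.0212

F = 0.0212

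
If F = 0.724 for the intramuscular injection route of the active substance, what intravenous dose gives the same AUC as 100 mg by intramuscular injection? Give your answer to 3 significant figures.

Systemic exposure from an extravascular dose = F × D_ev, so the equivalent IV dose is F × D_ev.
D_iv = F × D_ev = 0.724 × 100 = 72.4 mg

D_iv = 72.4 mg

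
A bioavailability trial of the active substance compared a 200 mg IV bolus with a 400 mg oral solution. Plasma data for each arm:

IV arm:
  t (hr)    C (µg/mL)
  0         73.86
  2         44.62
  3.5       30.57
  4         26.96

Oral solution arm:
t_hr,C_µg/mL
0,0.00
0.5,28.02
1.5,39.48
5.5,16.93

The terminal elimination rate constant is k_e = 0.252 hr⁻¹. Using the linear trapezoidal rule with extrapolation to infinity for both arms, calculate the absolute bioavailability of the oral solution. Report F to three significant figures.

F = 0.373

Trapezoidal AUC_0→4 (IV):
  [0→2]: (73.86+44.62)/2 × 2 = 118.48
  [2→3.5]: (44.62+30.57)/2 × 1.5 = 56.3925
  [3.5→4]: (30.57+26.96)/2 × 0.5 = 14.3825
  Sum = 189.255 µg/mL·hr
IV tail: 26.96/0.252 = 106.984; AUC_iv,0→∞ = 189.255 + 106.984 = 296.239 µg/mL·hr
Trapezoidal AUC_0→5.5 (oral solution):
  [0→0.5]: (0.00+28.02)/2 × 0.5 = 7.005
  [0.5→1.5]: (28.02+39.48)/2 × 1 = 33.75
  [1.5→5.5]: (39.48+16.93)/2 × 4 = 112.82
  Sum = 153.575 µg/mL·hr
oral solution tail: 16.93/0.252 = 67.183; AUC_ev,0→∞ = 153.575 + 67.183 = 220.758 µg/mL·hr
F = (AUC_ev/D_ev)/(AUC_iv/D_iv) = (220.758/400)/(296.239/200) = 0.551895/1.481195 = 0.3726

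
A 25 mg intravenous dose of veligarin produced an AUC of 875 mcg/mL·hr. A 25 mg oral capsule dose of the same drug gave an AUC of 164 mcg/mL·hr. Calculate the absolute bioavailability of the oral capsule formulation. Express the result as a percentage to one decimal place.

F = (AUC_ev / D_ev) / (AUC_iv / D_iv)
  = (164/25) / (875/25)
  = 6.56 / 35 = 0.1874
  = 18.74%

F = 18.7%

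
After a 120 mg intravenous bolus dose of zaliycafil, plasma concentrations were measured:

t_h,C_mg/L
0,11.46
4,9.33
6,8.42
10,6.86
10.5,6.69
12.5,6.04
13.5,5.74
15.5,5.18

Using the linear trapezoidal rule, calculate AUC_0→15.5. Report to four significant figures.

AUC = 122.8 mg/L·h

Trapezoidal AUC_0→15.5:
  [0→4]: (11.46+9.33)/2 × 4 = 41.58
  [4→6]: (9.33+8.42)/2 × 2 = 17.75
  [6→10]: (8.42+6.86)/2 × 4 = 30.56
  [10→10.5]: (6.86+6.69)/2 × 0.5 = 3.3875
  [10.5→12.5]: (6.69+6.04)/2 × 2 = 12.73
  [12.5→13.5]: (6.04+5.74)/2 × 1 = 5.89
  [13.5→15.5]: (5.74+5.18)/2 × 2 = 10.92
  Sum = 122.8175 mg/L·h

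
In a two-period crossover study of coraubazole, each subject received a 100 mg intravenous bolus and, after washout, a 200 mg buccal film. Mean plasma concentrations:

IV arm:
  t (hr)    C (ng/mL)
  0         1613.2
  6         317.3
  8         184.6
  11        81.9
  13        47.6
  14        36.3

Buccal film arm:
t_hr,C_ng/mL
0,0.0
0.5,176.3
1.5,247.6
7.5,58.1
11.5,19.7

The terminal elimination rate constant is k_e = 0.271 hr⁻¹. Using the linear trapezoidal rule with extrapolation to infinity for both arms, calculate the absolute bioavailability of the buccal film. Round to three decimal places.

F = 0.100

Trapezoidal AUC_0→14 (IV):
  [0→6]: (1613.2+317.3)/2 × 6 = 5791.5
  [6→8]: (317.3+184.6)/2 × 2 = 501.9
  [8→11]: (184.6+81.9)/2 × 3 = 399.75
  [11→13]: (81.9+47.6)/2 × 2 = 129.5
  [13→14]: (47.6+36.3)/2 × 1 = 41.95
  Sum = 6864.6 ng/mL·hr
IV tail: 36.3/0.271 = 133.948; AUC_iv,0→∞ = 6864.6 + 133.948 = 6998.548 ng/mL·hr
Trapezoidal AUC_0→11.5 (buccal film):
  [0→0.5]: (0.0+176.3)/2 × 0.5 = 44.075
  [0.5→1.5]: (176.3+247.6)/2 × 1 = 211.95
  [1.5→7.5]: (247.6+58.1)/2 × 6 = 917.1
  [7.5→11.5]: (58.1+19.7)/2 × 4 = 155.6
  Sum = 1328.725 ng/mL·hr
buccal film tail: 19.7/0.271 = 72.694; AUC_ev,0→∞ = 1328.725 + 72.694 = 1401.419 ng/mL·hr
F = (AUC_ev/D_ev)/(AUC_iv/D_iv) = (1401.419/200)/(6998.548/100) = 7.007095/69.98548 = 0.1001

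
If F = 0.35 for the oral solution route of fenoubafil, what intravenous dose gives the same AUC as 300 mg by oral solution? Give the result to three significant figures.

D_iv = 105 mg

Systemic exposure from an extravascular dose = F × D_ev, so the equivalent IV dose is F × D_ev.
D_iv = F × D_ev = 0.35 × 300 = 105 mg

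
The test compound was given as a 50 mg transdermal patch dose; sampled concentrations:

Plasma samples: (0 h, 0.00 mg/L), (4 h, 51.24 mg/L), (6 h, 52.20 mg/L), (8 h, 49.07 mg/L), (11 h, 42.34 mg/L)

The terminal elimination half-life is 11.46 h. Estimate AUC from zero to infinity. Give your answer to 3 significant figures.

AUC = 1140 mg/L·h

Trapezoidal AUC_0→11:
  [0→4]: (0.00+51.24)/2 × 4 = 102.48
  [4→6]: (51.24+52.20)/2 × 2 = 103.44
  [6→8]: (52.20+49.07)/2 × 2 = 101.27
  [8→11]: (49.07+42.34)/2 × 3 = 137.115
  Sum = 444.305 mg/L·h
k_e = ln2 / t½ = 0.693147 / 11.46 = 0.0605 h^-1
Extrapolated tail: C_last / k_e = 42.34 / 0.0605 = 699.835
AUC_0→∞ = 444.305 + 699.835 = 1144.14 mg/L·h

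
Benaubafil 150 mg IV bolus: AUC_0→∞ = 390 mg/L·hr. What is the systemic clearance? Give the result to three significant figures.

CL = 0.385 L/hr

CL = Dose_iv / AUC_0→∞
   = 150 / 390 = 0.384615 L/hr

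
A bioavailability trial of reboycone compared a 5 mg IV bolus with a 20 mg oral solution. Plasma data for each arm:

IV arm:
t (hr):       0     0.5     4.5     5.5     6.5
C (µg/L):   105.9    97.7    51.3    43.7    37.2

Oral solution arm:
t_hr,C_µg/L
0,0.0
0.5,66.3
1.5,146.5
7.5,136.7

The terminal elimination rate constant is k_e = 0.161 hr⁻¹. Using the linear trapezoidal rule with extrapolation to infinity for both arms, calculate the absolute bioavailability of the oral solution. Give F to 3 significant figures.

Trapezoidal AUC_0→6.5 (IV):
  [0→0.5]: (105.9+97.7)/2 × 0.5 = 50.9
  [0.5→4.5]: (97.7+51.3)/2 × 4 = 298.0
  [4.5→5.5]: (51.3+43.7)/2 × 1 = 47.5
  [5.5→6.5]: (43.7+37.2)/2 × 1 = 40.45
  Sum = 436.85 µg/L·hr
IV tail: 37.2/0.161 = 231.056; AUC_iv,0→∞ = 436.85 + 231.056 = 667.906 µg/L·hr
Trapezoidal AUC_0→7.5 (oral solution):
  [0→0.5]: (0.0+66.3)/2 × 0.5 = 16.575
  [0.5→1.5]: (66.3+146.5)/2 × 1 = 106.4
  [1.5→7.5]: (146.5+136.7)/2 × 6 = 849.6
  Sum = 972.575 µg/L·hr
oral solution tail: 136.7/0.161 = 849.068; AUC_ev,0→∞ = 972.575 + 849.068 = 1821.643 µg/L·hr
F = (AUC_ev/D_ev)/(AUC_iv/D_iv) = (1821.643/20)/(667.906/5) = 91.08215/133.5812 = 0.6818

F = 0.682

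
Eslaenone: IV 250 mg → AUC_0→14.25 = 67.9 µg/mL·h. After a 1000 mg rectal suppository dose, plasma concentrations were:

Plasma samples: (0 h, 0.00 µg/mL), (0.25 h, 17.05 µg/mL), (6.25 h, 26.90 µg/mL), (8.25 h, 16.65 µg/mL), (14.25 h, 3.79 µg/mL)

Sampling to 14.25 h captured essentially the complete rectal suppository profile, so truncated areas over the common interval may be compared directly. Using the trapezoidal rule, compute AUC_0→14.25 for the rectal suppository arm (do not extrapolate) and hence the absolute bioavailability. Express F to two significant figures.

F = 0.88

Trapezoidal AUC_0→14.25 (rectal suppository):
  [0→0.25]: (0.00+17.05)/2 × 0.25 = 2.13125
  [0.25→6.25]: (17.05+26.90)/2 × 6 = 131.85
  [6.25→8.25]: (26.90+16.65)/2 × 2 = 43.55
  [8.25→14.25]: (16.65+3.79)/2 × 6 = 61.32
  Sum = 238.85125 µg/mL·h
F = (AUC_ev/D_ev)/(AUC_iv/D_iv) = (238.85125/1000)/(67.9/250) = 0.23885125/0.2716 = 0.8794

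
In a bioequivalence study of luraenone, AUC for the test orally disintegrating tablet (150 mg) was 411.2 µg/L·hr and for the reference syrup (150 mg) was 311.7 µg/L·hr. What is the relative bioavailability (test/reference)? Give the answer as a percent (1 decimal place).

F_rel = (AUC_test/D_test) / (AUC_ref/D_ref)
      = (411.2/150) / (311.7/150)
      = 2.74133 / 2.078 = 1.3192 = 131.92%

F_rel = 131.9%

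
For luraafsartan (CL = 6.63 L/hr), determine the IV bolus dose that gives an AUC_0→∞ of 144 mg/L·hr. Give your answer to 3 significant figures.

Dose = 955 mg

Dose_iv = CL × AUC_0→∞
     = 6.63 × 144 = 954.72 mg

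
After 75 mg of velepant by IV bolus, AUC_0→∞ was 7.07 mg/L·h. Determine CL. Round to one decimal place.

CL = Dose_iv / AUC_0→∞
   = 75 / 7.07 = 10.6082 L/h

CL = 10.6 L/h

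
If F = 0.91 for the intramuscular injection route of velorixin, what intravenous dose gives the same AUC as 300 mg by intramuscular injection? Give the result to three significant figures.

D_iv = 273 mg

Systemic exposure from an extravascular dose = F × D_ev, so the equivalent IV dose is F × D_ev.
D_iv = F × D_ev = 0.91 × 300 = 273 mg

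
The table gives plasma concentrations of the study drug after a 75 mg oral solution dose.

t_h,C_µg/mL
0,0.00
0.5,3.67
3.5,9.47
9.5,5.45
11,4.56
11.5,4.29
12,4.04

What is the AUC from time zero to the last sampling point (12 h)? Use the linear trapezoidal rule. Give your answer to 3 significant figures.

Trapezoidal AUC_0→12:
  [0→0.5]: (0.00+3.67)/2 × 0.5 = 0.9175
  [0.5→3.5]: (3.67+9.47)/2 × 3 = 19.71
  [3.5→9.5]: (9.47+5.45)/2 × 6 = 44.76
  [9.5→11]: (5.45+4.56)/2 × 1.5 = 7.5075
  [11→11.5]: (4.56+4.29)/2 × 0.5 = 2.2125
  [11.5→12]: (4.29+4.04)/2 × 0.5 = 2.0825
  Sum = 77.19 µg/mL·h

AUC = 77.2 µg/mL·h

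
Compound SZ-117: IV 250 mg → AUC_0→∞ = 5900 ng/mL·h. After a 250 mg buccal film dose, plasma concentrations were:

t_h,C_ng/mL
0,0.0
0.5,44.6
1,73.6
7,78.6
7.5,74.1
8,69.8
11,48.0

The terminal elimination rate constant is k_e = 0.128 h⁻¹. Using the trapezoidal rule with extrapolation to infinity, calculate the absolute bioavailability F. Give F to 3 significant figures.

Trapezoidal AUC_0→11 (buccal film):
  [0→0.5]: (0.0+44.6)/2 × 0.5 = 11.15
  [0.5→1]: (44.6+73.6)/2 × 0.5 = 29.55
  [1→7]: (73.6+78.6)/2 × 6 = 456.6
  [7→7.5]: (78.6+74.1)/2 × 0.5 = 38.175
  [7.5→8]: (74.1+69.8)/2 × 0.5 = 35.975
  [8→11]: (69.8+48.0)/2 × 3 = 176.7
  Sum = 748.15 ng/mL·h
Tail: C_last/k_e = 48.0/0.128 = 375.000
AUC_0→∞ (buccal film) = 748.15 + 375.000 = 1123.15 ng/mL·h
F = (AUC_ev/D_ev)/(AUC_iv/D_iv) = (1123.15/250)/(5900/250) = 4.4926/23.6 = 0.1904

F = 0.190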